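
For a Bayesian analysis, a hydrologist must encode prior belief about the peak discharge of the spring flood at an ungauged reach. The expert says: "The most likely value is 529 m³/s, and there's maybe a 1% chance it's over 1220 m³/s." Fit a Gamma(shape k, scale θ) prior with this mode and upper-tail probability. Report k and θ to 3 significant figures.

Gamma(k,θ) with k>1 has mode (k−1)θ, so θ = 529/(k−1).
Need P(X < 1220) = 0.99 with θ tied to k this way. Start at k = 2, θ = 529: P(X<1220) ≈ 0.671.
Too low — raise k to concentrate. Iterating converges to k ≈ 7.84.
Then θ = 529/(7.84−1) ≈ 77.4.

k ≈ 7.84, θ ≈ 77.4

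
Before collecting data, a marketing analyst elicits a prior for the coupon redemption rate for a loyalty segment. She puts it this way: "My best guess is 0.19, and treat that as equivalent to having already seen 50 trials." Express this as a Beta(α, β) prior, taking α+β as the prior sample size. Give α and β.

α = 9.5, β = 40.5

Under the effective-sample-size interpretation, Beta(α, β) has prior mean α/(α+β) and prior sample size α+β.
So α+β = 50 and α/(α+β) = 0.19, giving α = 0.19·50 = 9.5 and β = 50 − 9.5 = 40.5.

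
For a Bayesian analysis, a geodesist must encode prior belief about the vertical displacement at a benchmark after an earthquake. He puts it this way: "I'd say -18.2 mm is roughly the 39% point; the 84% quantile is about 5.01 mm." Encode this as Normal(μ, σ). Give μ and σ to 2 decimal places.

The p-quantile of Normal(μ,σ) is μ + z_p·σ, with z_{0.39} = -0.2793 and z_{0.84} = 0.9945.
Eliminate σ: μ = (z₂·x₁ − z₁·x₂)/(z₂ − z₁) = (0.9945·-18.2 − (-0.2793)·5.01)/1.274 = -13.11.
Then σ = (x₂ − x₁)/(z₂ − z₁) = (5.01 − -18.2)/1.274 = 18.22.

μ = -13.11, σ = 18.22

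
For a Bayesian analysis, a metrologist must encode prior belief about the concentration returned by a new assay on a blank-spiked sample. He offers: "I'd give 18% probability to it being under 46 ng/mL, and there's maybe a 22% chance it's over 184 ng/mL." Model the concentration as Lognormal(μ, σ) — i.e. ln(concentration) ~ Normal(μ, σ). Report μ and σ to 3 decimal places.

μ ≈ 4.581, σ ≈ 0.821

If T ~ Lognormal(μ,σ) then ln T ~ Normal(μ,σ), so the p-quantile of ln T is μ + z_p·σ.
ln(46) = 3.829 and ln(184) = 5.215; z_{0.18} = -0.9154, z_{0.78} = 0.7722.
σ = (5.215 − 3.829)/(0.7722 − (-0.9154)) = 0.821.
μ = 3.829 − (-0.9154)·0.821 = 4.581.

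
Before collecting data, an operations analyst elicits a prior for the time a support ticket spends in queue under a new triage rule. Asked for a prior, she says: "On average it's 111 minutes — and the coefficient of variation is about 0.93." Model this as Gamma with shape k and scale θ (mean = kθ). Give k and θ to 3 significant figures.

k ≈ 1.16, θ ≈ 96

For Gamma(k, scale θ): mean = kθ, variance = kθ², so CV = 1/√k.
CV = 0.93, hence k = 1/CV² = 1.16.
Then θ = mean/k = 111/1.16 = 96.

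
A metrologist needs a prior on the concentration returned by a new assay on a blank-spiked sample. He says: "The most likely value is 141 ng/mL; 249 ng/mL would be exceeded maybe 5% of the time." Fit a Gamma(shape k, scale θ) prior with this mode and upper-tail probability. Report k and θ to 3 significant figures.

Gamma(k,θ) with k>1 has mode (k−1)θ, so θ = 141/(k−1).
Need P(X < 249) = 0.95 with θ tied to k this way. Start at k = 2, θ = 141: P(X<249) ≈ 0.527.
Too low — raise k to concentrate. Iterating converges to k ≈ 9.62.
Then θ = 141/(9.62−1) ≈ 16.4.

k ≈ 9.62, θ ≈ 16.4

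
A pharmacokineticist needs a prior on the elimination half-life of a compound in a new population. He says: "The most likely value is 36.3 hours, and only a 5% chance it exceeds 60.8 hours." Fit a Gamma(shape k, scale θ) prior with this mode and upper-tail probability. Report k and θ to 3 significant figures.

Gamma(k,θ) with k>1 has mode (k−1)θ, so θ = 36.3/(k−1).
Need P(X < 60.8) = 0.95 with θ tied to k this way. Start at k = 2, θ = 36.3: P(X<60.8) ≈ 0.499.
Too low — raise k to concentrate. Iterating converges to k ≈ 11.5.
Then θ = 36.3/(11.5−1) ≈ 3.46.

k ≈ 11.5, θ ≈ 3.46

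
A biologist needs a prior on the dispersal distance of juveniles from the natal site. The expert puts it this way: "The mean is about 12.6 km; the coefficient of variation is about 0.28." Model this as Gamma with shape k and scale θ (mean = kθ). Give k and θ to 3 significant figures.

For Gamma(k, scale θ): mean = kθ, variance = kθ², so CV = 1/√k.
CV = 0.28, hence k = 1/CV² = 12.8.
Then θ = mean/k = 12.6/12.8 = 0.988.

k ≈ 12.8, θ ≈ 0.988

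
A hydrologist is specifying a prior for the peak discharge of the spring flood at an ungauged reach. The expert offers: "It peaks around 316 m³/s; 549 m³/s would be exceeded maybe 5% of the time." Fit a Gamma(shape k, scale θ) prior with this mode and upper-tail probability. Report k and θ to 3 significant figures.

Gamma(k,θ) with k>1 has mode (k−1)θ, so θ = 316/(k−1).
Need P(X < 549) = 0.95 with θ tied to k this way. Start at k = 2, θ = 316: P(X<549) ≈ 0.518.
Too low — raise k to concentrate. Iterating converges to k ≈ 10.1.
Then θ = 316/(10.1−1) ≈ 34.6.

k ≈ 10.1, θ ≈ 34.6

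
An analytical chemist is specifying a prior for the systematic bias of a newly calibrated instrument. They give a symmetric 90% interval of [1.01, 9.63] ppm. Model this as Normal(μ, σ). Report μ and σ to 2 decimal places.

A symmetric 90% interval runs μ ± z·σ with z = 1.645.
Half-width = 4.31, so σ = 4.31/1.645 = 2.62.
μ is the interval midpoint, 5.32.

μ = 5.32, σ = 2.62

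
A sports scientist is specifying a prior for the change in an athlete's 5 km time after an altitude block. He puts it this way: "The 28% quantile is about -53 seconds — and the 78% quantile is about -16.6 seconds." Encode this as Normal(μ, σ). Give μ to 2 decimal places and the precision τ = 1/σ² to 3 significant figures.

μ = -37.34, τ = 0.00139

For Normal(μ,σ), the p-quantile is μ + z_p·σ. Here z_{0.28} = -0.5828, z_{0.78} = 0.7722.
So -53 = μ − 0.5828σ and -16.6 = μ + 0.7722σ.
Subtracting: σ = (-16.6 − -53)/(0.7722 − (-0.5828)) = 26.86.
Then μ = -53 − (-0.5828)·26.86 = -37.34.
Precision τ = 1/σ² = 1/26.86² = 0.00139.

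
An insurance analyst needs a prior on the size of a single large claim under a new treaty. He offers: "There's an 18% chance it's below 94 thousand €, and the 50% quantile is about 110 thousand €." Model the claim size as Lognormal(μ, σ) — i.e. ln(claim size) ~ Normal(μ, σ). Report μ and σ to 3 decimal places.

If T ~ Lognormal(μ,σ) then ln T ~ Normal(μ,σ), so the p-quantile of ln T is μ + z_p·σ.
ln(94) = 4.543 and ln(110) = 4.7; z_{0.18} = -0.9154, z_{0.5} = 0.
σ = (4.7 − 4.543)/(0 − (-0.9154)) = 0.172.
μ = 4.543 − (-0.9154)·0.172 = 4.700.

μ ≈ 4.700, σ ≈ 0.172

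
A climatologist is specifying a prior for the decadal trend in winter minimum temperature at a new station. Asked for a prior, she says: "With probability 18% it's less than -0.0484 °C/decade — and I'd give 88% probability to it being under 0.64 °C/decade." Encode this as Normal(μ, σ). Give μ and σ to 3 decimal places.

μ = 0.253, σ = 0.329

The p-quantile of Normal(μ,σ) is μ + z_p·σ, with z_{0.18} = -0.9154 and z_{0.88} = 1.175.
Eliminate σ: μ = (z₂·x₁ − z₁·x₂)/(z₂ − z₁) = (1.175·-0.0484 − (-0.9154)·0.64)/2.09 = 0.253.
Then σ = (x₂ − x₁)/(z₂ − z₁) = (0.64 − -0.0484)/2.09 = 0.329.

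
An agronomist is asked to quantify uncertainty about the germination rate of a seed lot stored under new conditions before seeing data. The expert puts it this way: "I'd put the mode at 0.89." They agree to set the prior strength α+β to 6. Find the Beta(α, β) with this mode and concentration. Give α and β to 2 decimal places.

α = 4.56, β = 1.44

For α,β > 1 the Beta mode is (α−1)/(α+β−2). With α+β = 6, the mode is (α−1)/4.
Set (α−1)/4 = 0.89 → α = 1 + 0.89·4 = 4.56.
β = 6 − α = 1.44.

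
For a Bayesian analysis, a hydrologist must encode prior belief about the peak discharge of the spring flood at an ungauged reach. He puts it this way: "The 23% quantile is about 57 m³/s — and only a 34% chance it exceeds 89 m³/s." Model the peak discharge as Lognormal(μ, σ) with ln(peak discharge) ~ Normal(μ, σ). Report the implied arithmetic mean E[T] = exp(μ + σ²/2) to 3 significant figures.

E[T] ≈ 81.8 m³/s

If T ~ Lognormal(μ,σ) then ln T ~ Normal(μ,σ), so the p-quantile of ln T is μ + z_p·σ.
ln(57) = 4.043 and ln(89) = 4.489; z_{0.23} = -0.7388, z_{0.66} = 0.4125.
σ = (4.489 − 4.043)/(0.4125 − (-0.7388)) = 0.387.
μ = 4.043 − (-0.7388)·0.387 = 4.329.
E[T] = exp(μ + σ²/2) = exp(4.329 + 0.0749) = 81.8 m³/s.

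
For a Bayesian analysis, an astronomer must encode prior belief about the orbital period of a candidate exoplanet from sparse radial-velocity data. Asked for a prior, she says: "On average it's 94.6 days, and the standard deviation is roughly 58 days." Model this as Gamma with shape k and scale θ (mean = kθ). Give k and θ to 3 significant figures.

For Gamma(k, scale θ): mean = kθ, variance = kθ², so CV = 1/√k.
CV = SD/mean = 58/94.6 = 0.6131, hence k = 1/CV² = 2.66.
Then θ = mean/k = 94.6/2.66 = 35.6.

k ≈ 2.66, θ ≈ 35.6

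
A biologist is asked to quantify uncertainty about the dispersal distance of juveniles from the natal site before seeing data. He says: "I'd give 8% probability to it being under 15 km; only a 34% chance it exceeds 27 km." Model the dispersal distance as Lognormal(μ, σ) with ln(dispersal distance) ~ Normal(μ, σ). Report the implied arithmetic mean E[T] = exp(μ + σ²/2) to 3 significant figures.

E[T] ≈ 24.9 km

If T ~ Lognormal(μ,σ) then ln T ~ Normal(μ,σ), so the p-quantile of ln T is μ + z_p·σ.
ln(15) = 2.708 and ln(27) = 3.296; z_{0.08} = -1.405, z_{0.66} = 0.4125.
σ = (3.296 − 2.708)/(0.4125 − (-1.405)) = 0.323.
μ = 2.708 − (-1.405)·0.323 = 3.162.
E[T] = exp(μ + σ²/2) = exp(3.162 + 0.0523) = 24.9 km.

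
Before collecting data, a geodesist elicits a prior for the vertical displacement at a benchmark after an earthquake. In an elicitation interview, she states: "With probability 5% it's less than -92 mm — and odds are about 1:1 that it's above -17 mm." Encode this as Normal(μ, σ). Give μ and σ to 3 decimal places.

The p-quantile of Normal(μ,σ) is μ + z_p·σ, with z_{0.05} = -1.645 and z_{0.5} = 0.
Eliminate σ: μ = (z₂·x₁ − z₁·x₂)/(z₂ − z₁) = (0·-92 − (-1.645)·-17)/1.645 = -17.000.
Then σ = (x₂ − x₁)/(z₂ − z₁) = (-17 − -92)/1.645 = 45.597.

μ = -17.000, σ = 45.597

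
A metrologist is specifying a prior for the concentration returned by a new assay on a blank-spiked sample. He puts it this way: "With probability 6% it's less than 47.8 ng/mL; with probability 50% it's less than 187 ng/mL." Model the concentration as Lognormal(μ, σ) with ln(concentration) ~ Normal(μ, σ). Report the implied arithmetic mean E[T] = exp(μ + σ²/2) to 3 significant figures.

If T ~ Lognormal(μ,σ) then ln T ~ Normal(μ,σ), so the p-quantile of ln T is μ + z_p·σ.
ln(47.8) = 3.867 and ln(187) = 5.231; z_{0.06} = -1.555, z_{0.5} = 0.
σ = (5.231 − 3.867)/(0 − (-1.555)) = 0.877.
μ = 3.867 − (-1.555)·0.877 = 5.231.
E[T] = exp(μ + σ²/2) = exp(5.231 + 0.3849) = 275 ng/mL.

E[T] ≈ 275 ng/mL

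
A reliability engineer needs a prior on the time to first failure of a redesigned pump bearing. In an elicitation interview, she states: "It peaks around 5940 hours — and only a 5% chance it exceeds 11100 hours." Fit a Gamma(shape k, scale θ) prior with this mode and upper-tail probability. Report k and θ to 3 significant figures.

k ≈ 8.12, θ ≈ 835

Gamma(k,θ) with k>1 has mode (k−1)θ, so θ = 5940/(k−1).
Need P(X < 11100) = 0.95 with θ tied to k this way. Start at k = 2, θ = 5940: P(X<11100) ≈ 0.557.
Too low — raise k to concentrate. Iterating converges to k ≈ 8.12.
Then θ = 5940/(8.12−1) ≈ 835.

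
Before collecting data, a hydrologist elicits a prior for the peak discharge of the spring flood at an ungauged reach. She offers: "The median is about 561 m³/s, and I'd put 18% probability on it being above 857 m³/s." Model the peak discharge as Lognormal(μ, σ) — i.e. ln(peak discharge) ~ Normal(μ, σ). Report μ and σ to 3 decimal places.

μ ≈ 6.330, σ ≈ 0.463

If T ~ Lognormal(μ,σ) then ln T ~ Normal(μ,σ), so the p-quantile of ln T is μ + z_p·σ.
ln(561) = 6.33 and ln(857) = 6.753; z_{0.5} = 0, z_{0.82} = 0.9154.
σ = (6.753 − 6.33)/(0.9154 − (0)) = 0.463.
μ = 6.33 − (0)·0.463 = 6.330.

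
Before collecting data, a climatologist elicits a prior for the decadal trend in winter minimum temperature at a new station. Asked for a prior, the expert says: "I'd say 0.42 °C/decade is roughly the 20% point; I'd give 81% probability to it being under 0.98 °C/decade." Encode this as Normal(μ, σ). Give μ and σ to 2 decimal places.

μ = 0.69, σ = 0.33

For Normal(μ,σ), the p-quantile is μ + z_p·σ. Here z_{0.2} = -0.8416, z_{0.81} = 0.8779.
So 0.42 = μ − 0.8416σ and 0.98 = μ + 0.8779σ.
Subtracting: σ = (0.98 − 0.42)/(0.8779 − (-0.8416)) = 0.33.
Then μ = 0.42 − (-0.8416)·0.33 = 0.69.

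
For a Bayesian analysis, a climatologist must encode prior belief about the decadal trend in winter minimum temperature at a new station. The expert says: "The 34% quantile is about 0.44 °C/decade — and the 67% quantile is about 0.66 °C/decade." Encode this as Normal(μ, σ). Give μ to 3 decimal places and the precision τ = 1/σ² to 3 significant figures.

μ = 0.546, τ = 15

The p-quantile of Normal(μ,σ) is μ + z_p·σ, with z_{0.34} = -0.4125 and z_{0.67} = 0.4399.
Eliminate σ: μ = (z₂·x₁ − z₁·x₂)/(z₂ − z₁) = (0.4399·0.44 − (-0.4125)·0.66)/0.8524 = 0.546.
Then σ = (x₂ − x₁)/(z₂ − z₁) = (0.66 − 0.44)/0.8524 = 0.258.
Precision τ = 1/σ² = 1/0.2581² = 15.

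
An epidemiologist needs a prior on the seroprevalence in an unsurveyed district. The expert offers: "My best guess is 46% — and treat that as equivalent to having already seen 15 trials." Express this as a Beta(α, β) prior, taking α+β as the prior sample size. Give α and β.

Under the effective-sample-size interpretation, Beta(α, β) has prior mean α/(α+β) and prior sample size α+β.
So α+β = 15 and α/(α+β) = 0.46, giving α = 0.46·15 = 6.9 and β = 15 − 6.9 = 8.1.

α = 6.9, β = 8.1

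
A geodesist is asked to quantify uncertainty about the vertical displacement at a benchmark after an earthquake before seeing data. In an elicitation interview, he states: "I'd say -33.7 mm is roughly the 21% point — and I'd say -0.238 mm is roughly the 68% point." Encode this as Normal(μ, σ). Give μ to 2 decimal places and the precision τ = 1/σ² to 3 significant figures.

μ = -12.52, τ = 0.00145

For Normal(μ,σ), the p-quantile is μ + z_p·σ. Here z_{0.21} = -0.8064, z_{0.68} = 0.4677.
So -33.7 = μ − 0.8064σ and -0.238 = μ + 0.4677σ.
Subtracting: σ = (-0.238 − -33.7)/(0.4677 − (-0.8064)) = 26.26.
Then μ = -33.7 − (-0.8064)·26.26 = -12.52.
Precision τ = 1/σ² = 1/26.26² = 0.00145.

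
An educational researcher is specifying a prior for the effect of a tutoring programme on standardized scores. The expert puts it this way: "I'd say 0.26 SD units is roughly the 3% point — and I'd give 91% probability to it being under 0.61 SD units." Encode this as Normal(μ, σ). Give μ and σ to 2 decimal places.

μ = 0.46, σ = 0.11

The p-quantile of Normal(μ,σ) is μ + z_p·σ, with z_{0.03} = -1.881 and z_{0.91} = 1.341.
Eliminate σ: μ = (z₂·x₁ − z₁·x₂)/(z₂ − z₁) = (1.341·0.26 − (-1.881)·0.61)/3.222 = 0.46.
Then σ = (x₂ − x₁)/(z₂ − z₁) = (0.61 − 0.26)/3.222 = 0.11.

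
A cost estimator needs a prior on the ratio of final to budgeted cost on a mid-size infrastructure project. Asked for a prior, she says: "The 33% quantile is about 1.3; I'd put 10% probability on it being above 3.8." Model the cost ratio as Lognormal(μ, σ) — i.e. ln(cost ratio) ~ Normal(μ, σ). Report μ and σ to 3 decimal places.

μ ≈ 0.536, σ ≈ 0.623

If T ~ Lognormal(μ,σ) then ln T ~ Normal(μ,σ), so the p-quantile of ln T is μ + z_p·σ.
ln(1.3) = 0.2624 and ln(3.8) = 1.335; z_{0.33} = -0.4399, z_{0.9} = 1.282.
σ = (1.335 − 0.2624)/(1.282 − (-0.4399)) = 0.623.
μ = 0.2624 − (-0.4399)·0.623 = 0.536.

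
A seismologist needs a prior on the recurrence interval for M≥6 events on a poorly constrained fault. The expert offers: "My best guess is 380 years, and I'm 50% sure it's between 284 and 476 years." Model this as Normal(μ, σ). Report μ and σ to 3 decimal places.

μ = 380.000, σ = 142.330

A symmetric 50% interval runs μ ± z·σ with z = 0.6745.
Half-width = 96, so σ = 96/0.6745 = 142.330.
μ is the stated best guess, 380.000.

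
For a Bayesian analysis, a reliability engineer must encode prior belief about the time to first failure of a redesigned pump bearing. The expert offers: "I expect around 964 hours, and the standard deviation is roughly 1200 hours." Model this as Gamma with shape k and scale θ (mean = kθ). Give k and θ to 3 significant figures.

For Gamma(k, scale θ): mean = kθ, variance = kθ², so CV = 1/√k.
CV = SD/mean = 1200/964 = 1.245, hence k = 1/CV² = 0.645.
Then θ = mean/k = 964/0.645 = 1490.

k ≈ 0.645, θ ≈ 1490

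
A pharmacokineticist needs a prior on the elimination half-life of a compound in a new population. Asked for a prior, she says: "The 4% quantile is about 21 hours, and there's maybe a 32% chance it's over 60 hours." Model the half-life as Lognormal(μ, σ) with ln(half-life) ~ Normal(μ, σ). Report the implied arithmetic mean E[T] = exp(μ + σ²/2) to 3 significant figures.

If T ~ Lognormal(μ,σ) then ln T ~ Normal(μ,σ), so the p-quantile of ln T is μ + z_p·σ.
ln(21) = 3.045 and ln(60) = 4.094; z_{0.04} = -1.751, z_{0.68} = 0.4677.
σ = (4.094 − 3.045)/(0.4677 − (-1.751)) = 0.473.
μ = 3.045 − (-1.751)·0.473 = 3.873.
E[T] = exp(μ + σ²/2) = exp(3.873 + 0.1120) = 53.8 hours.

E[T] ≈ 53.8 hours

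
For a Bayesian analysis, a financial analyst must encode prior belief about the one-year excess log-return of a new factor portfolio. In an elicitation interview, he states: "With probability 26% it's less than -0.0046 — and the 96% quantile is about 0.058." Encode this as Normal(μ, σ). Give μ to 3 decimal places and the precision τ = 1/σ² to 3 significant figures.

μ = 0.012, τ = 1460

The p-quantile of Normal(μ,σ) is μ + z_p·σ, with z_{0.26} = -0.6433 and z_{0.96} = 1.751.
Eliminate σ: μ = (z₂·x₁ − z₁·x₂)/(z₂ − z₁) = (1.751·-0.0046 − (-0.6433)·0.058)/2.394 = 0.012.
Then σ = (x₂ − x₁)/(z₂ − z₁) = (0.058 − -0.0046)/2.394 = 0.026.
Precision τ = 1/σ² = 1/0.02615² = 1460.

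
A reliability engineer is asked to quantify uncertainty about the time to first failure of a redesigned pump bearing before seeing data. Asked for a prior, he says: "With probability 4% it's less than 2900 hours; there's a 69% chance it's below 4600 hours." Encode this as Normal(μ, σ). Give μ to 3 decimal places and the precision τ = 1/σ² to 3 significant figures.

μ = 4224.780, τ = 1.75e-06

For Normal(μ,σ), the p-quantile is μ + z_p·σ. Here z_{0.04} = -1.751, z_{0.69} = 0.4959.
So 2900 = μ − 1.751σ and 4600 = μ + 0.4959σ.
Subtracting: σ = (4600 − 2900)/(0.4959 − (-1.751)) = 756.720.
Then μ = 2900 − (-1.751)·756.720 = 4224.780.
Precision τ = 1/σ² = 1/756.7² = 1.75e-06.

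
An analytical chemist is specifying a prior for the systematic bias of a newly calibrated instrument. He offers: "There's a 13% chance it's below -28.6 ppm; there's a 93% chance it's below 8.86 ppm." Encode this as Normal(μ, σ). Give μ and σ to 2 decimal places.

The p-quantile of Normal(μ,σ) is μ + z_p·σ, with z_{0.13} = -1.126 and z_{0.93} = 1.476.
Eliminate σ: μ = (z₂·x₁ − z₁·x₂)/(z₂ − z₁) = (1.476·-28.6 − (-1.126)·8.86)/2.602 = -12.38.
Then σ = (x₂ − x₁)/(z₂ − z₁) = (8.86 − -28.6)/2.602 = 14.40.

μ = -12.38, σ = 14.40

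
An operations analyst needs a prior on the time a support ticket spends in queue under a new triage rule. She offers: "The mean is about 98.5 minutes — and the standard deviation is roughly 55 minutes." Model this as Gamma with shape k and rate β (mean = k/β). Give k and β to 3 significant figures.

For Gamma(k, rate β): mean = k/β, variance = k/β², so CV = 1/√k.
CV = SD/mean = 55/98.5 = 0.5584, hence k = 1/CV² = 3.21.
Then β = k/mean = 3.21/98.5 = 0.0326.

k ≈ 3.21, β ≈ 0.0326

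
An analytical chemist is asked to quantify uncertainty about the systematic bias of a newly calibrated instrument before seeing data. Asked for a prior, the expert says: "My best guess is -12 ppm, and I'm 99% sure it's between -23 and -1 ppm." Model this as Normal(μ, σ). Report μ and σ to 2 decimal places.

A symmetric 99% interval runs μ ± z·σ with z = 2.576.
Half-width = 11, so σ = 11/2.576 = 4.27.
μ is the stated best guess, -12.00.

μ = -12.00, σ = 4.27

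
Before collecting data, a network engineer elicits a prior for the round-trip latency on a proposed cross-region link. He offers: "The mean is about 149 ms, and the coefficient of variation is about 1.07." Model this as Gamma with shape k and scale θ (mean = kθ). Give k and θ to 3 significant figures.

k ≈ 0.873, θ ≈ 171

For Gamma(k, scale θ): mean = kθ, variance = kθ², so CV = 1/√k.
CV = 1.07, hence k = 1/CV² = 0.873.
Then θ = mean/k = 149/0.873 = 171.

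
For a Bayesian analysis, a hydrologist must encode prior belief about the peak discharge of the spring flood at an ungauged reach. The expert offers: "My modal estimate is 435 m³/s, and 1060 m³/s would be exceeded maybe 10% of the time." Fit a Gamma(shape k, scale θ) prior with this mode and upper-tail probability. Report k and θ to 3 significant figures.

k ≈ 3.42, θ ≈ 180

Gamma(k,θ) with k>1 has mode (k−1)θ, so θ = 435/(k−1).
Need P(X < 1060) = 0.9 with θ tied to k this way. Start at k = 2, θ = 435: P(X<1060) ≈ 0.699.
Too low — raise k to concentrate. Iterating converges to k ≈ 3.42.
Then θ = 435/(3.42−1) ≈ 180.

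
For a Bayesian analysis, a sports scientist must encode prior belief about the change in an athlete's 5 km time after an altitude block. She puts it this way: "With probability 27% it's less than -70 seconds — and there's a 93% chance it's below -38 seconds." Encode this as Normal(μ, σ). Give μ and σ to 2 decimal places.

The p-quantile of Normal(μ,σ) is μ + z_p·σ, with z_{0.27} = -0.6128 and z_{0.93} = 1.476.
Eliminate σ: μ = (z₂·x₁ − z₁·x₂)/(z₂ − z₁) = (1.476·-70 − (-0.6128)·-38)/2.089 = -60.61.
Then σ = (x₂ − x₁)/(z₂ − z₁) = (-38 − -70)/2.089 = 15.32.

μ = -60.61, σ = 15.32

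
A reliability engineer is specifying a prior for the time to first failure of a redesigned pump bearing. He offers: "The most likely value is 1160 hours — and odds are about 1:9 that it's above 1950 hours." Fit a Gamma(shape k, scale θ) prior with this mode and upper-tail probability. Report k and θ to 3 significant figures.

k ≈ 8.01, θ ≈ 166

Gamma(k,θ) with k>1 has mode (k−1)θ, so θ = 1160/(k−1).
Need P(X < 1950) = 0.9 with θ tied to k this way. Start at k = 2, θ = 1160: P(X<1950) ≈ 0.501.
Too low — raise k to concentrate. Iterating converges to k ≈ 8.01.
Then θ = 1160/(8.01−1) ≈ 166.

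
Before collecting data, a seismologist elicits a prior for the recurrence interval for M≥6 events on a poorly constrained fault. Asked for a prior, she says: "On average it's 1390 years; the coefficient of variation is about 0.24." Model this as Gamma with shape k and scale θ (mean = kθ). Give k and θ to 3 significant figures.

k ≈ 17.4, θ ≈ 80.1

For Gamma(k, scale θ): mean = kθ, variance = kθ², so CV = 1/√k.
CV = 0.24, hence k = 1/CV² = 17.4.
Then θ = mean/k = 1390/17.4 = 80.1.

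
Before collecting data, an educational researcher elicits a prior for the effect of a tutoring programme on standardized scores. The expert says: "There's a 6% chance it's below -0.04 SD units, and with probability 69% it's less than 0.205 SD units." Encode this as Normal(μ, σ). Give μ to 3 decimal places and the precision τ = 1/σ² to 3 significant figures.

μ = 0.146, τ = 70.1

The p-quantile of Normal(μ,σ) is μ + z_p·σ, with z_{0.06} = -1.555 and z_{0.69} = 0.4959.
Eliminate σ: μ = (z₂·x₁ − z₁·x₂)/(z₂ − z₁) = (0.4959·-0.04 − (-1.555)·0.205)/2.051 = 0.146.
Then σ = (x₂ − x₁)/(z₂ − z₁) = (0.205 − -0.04)/2.051 = 0.119.
Precision τ = 1/σ² = 1/0.1195² = 70.1.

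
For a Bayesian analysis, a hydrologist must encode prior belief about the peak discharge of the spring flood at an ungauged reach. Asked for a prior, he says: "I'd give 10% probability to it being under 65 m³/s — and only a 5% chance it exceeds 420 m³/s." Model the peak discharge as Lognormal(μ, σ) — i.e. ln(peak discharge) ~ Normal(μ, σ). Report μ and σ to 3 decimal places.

μ ≈ 4.992, σ ≈ 0.638

If T ~ Lognormal(μ,σ) then ln T ~ Normal(μ,σ), so the p-quantile of ln T is μ + z_p·σ.
ln(65) = 4.174 and ln(420) = 6.04; z_{0.1} = -1.282, z_{0.95} = 1.645.
σ = (6.04 − 4.174)/(1.645 − (-1.282)) = 0.638.
μ = 4.174 − (-1.282)·0.638 = 4.992.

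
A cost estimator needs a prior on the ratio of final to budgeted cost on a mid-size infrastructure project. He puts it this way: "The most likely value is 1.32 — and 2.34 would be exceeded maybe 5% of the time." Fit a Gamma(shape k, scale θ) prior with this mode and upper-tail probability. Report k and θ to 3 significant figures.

k ≈ 9.51, θ ≈ 0.155

Gamma(k,θ) with k>1 has mode (k−1)θ, so θ = 1.32/(k−1).
Need P(X < 2.34) = 0.95 with θ tied to k this way. Start at k = 2, θ = 1.32: P(X<2.34) ≈ 0.529.
Too low — raise k to concentrate. Iterating converges to k ≈ 9.51.
Then θ = 1.32/(9.51−1) ≈ 0.155.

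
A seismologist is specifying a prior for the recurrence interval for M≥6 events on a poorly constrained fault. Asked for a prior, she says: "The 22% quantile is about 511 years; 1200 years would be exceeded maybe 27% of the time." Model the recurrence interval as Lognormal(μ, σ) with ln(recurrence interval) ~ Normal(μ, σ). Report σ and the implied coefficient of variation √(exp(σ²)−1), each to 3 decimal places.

σ ≈ 0.616, CV ≈ 0.680

If T ~ Lognormal(μ,σ) then ln T ~ Normal(μ,σ), so the p-quantile of ln T is μ + z_p·σ.
ln(511) = 6.236 and ln(1200) = 7.09; z_{0.22} = -0.7722, z_{0.73} = 0.6128.
σ = (7.09 − 6.236)/(0.6128 − (-0.7722)) = 0.616.
μ = 6.236 − (-0.7722)·0.616 = 6.712.
CV = √(exp(σ²)−1) = √(exp(0.3799)−1) = 0.680.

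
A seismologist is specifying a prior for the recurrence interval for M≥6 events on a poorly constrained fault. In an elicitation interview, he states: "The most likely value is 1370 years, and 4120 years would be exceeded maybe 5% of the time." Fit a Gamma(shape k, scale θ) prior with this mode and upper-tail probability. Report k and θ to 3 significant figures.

k ≈ 3.19, θ ≈ 627

Gamma(k,θ) with k>1 has mode (k−1)θ, so θ = 1370/(k−1).
Need P(X < 4120) = 0.95 with θ tied to k this way. Start at k = 2, θ = 1370: P(X<4120) ≈ 0.802.
Too low — raise k to concentrate. Iterating converges to k ≈ 3.19.
Then θ = 1370/(3.19−1) ≈ 627.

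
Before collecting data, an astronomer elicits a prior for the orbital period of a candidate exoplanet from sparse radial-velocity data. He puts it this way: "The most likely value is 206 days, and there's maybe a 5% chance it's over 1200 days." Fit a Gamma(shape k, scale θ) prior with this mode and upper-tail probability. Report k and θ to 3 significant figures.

Gamma(k,θ) with k>1 has mode (k−1)θ, so θ = 206/(k−1).
Need P(X < 1200) = 0.95 with θ tied to k this way. Start at k = 2, θ = 206: P(X<1200) ≈ 0.980.
Too high — lower k to spread out. Iterating converges to k ≈ 1.74.
Then θ = 206/(1.74−1) ≈ 278.

k ≈ 1.74, θ ≈ 278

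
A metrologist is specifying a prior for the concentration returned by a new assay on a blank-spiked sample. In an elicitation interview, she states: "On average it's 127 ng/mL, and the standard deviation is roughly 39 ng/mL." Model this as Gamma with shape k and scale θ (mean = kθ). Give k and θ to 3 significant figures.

k ≈ 10.6, θ ≈ 12

For Gamma(k, scale θ): mean = kθ, variance = kθ², so CV = 1/√k.
CV = SD/mean = 39/127 = 0.3071, hence k = 1/CV² = 10.6.
Then θ = mean/k = 127/10.6 = 12.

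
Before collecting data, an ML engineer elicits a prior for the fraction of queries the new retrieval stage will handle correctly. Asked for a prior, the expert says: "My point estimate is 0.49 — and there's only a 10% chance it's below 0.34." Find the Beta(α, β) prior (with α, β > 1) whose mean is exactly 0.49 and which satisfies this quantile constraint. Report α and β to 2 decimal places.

α ≈ 8.74, β ≈ 9.09

With mean 0.49 fixed, write α = 0.49s, β = 0.51s where s = α+β.
Need P(θ < 0.34) = 0.1 under Beta(0.49s, 0.51s). Normal approximation: (q−m)/√(m(1−m)/s) ≈ z_{0.1} = -1.28, so s ≈ 0.49·0.51·(-1.28)²/(0.34−0.49)² = 18.2.
At s = 18.2: P(θ<0.34) ≈ 0.097. Adjusting to match 0.1 gives s ≈ 17.83.
So α = 0.49·17.83 ≈ 8.74, β = 0.51·17.83 ≈ 9.09.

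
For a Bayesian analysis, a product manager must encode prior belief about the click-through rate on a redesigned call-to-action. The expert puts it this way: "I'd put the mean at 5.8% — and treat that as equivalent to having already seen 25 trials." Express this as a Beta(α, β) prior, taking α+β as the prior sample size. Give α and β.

Under the effective-sample-size interpretation, Beta(α, β) has prior mean α/(α+β) and prior sample size α+β.
So α+β = 25 and α/(α+β) = 0.058, giving α = 0.058·25 = 1.45 and β = 25 − 1.45 = 23.55.

α = 1.45, β = 23.55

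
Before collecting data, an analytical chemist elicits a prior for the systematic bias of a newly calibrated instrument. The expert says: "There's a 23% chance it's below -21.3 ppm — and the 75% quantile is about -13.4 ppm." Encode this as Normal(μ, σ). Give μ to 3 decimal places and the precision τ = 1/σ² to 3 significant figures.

For Normal(μ,σ), the p-quantile is μ + z_p·σ. Here z_{0.23} = -0.7388, z_{0.75} = 0.6745.
So -21.3 = μ − 0.7388σ and -13.4 = μ + 0.6745σ.
Subtracting: σ = (-13.4 − -21.3)/(0.6745 − (-0.7388)) = 5.590.
Then μ = -21.3 − (-0.7388)·5.590 = -17.170.
Precision τ = 1/σ² = 1/5.59² = 0.032.

μ = -17.170, τ = 0.032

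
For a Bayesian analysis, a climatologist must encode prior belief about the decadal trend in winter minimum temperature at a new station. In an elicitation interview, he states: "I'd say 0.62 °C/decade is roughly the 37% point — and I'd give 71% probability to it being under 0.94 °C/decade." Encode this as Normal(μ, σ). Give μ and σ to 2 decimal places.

μ = 0.74, σ = 0.36

For Normal(μ,σ), the p-quantile is μ + z_p·σ. Here z_{0.37} = -0.3319, z_{0.71} = 0.5534.
So 0.62 = μ − 0.3319σ and 0.94 = μ + 0.5534σ.
Subtracting: σ = (0.94 − 0.62)/(0.5534 − (-0.3319)) = 0.36.
Then μ = 0.62 − (-0.3319)·0.36 = 0.74.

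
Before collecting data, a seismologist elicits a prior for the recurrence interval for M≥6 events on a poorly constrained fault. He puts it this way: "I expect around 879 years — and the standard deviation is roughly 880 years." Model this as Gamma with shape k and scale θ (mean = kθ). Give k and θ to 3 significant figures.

For Gamma(k, scale θ): mean = kθ, variance = kθ², so CV = 1/√k.
CV = SD/mean = 880/879 = 1.001, hence k = 1/CV² = 0.998.
Then θ = mean/k = 879/0.998 = 881.

k ≈ 0.998, θ ≈ 881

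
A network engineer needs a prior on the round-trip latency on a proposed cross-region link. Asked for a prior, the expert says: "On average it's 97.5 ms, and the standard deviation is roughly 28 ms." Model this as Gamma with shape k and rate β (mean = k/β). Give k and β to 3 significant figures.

k ≈ 12.1, β ≈ 0.124

For Gamma(k, rate β): mean = k/β, variance = k/β², so CV = 1/√k.
CV = SD/mean = 28/97.5 = 0.2872, hence k = 1/CV² = 12.1.
Then β = k/mean = 12.1/97.5 = 0.124.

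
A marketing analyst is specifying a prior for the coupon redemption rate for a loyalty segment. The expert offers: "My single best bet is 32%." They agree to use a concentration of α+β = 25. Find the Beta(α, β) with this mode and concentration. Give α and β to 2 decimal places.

For α,β > 1 the Beta mode is (α−1)/(α+β−2). With α+β = 25, the mode is (α−1)/23.
Set (α−1)/23 = 0.32 → α = 1 + 0.32·23 = 8.36.
β = 25 − α = 16.64.

α = 8.36, β = 16.64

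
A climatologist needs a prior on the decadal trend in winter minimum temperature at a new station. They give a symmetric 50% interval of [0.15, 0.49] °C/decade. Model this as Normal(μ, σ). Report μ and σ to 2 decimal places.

μ = 0.32, σ = 0.25

A symmetric 50% interval runs μ ± z·σ with z = 0.6745.
Half-width = 0.17, so σ = 0.17/0.6745 = 0.25.
μ is the interval midpoint, 0.32.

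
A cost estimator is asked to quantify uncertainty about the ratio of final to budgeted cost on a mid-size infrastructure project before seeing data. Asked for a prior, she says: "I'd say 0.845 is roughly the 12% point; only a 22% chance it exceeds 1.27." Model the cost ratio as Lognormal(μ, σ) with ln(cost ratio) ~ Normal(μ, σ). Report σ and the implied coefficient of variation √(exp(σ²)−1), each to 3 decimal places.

σ ≈ 0.209, CV ≈ 0.212

If T ~ Lognormal(μ,σ) then ln T ~ Normal(μ,σ), so the p-quantile of ln T is μ + z_p·σ.
ln(0.845) = -0.1684 and ln(1.27) = 0.239; z_{0.12} = -1.175, z_{0.78} = 0.7722.
σ = (0.239 − -0.1684)/(0.7722 − (-1.175)) = 0.209.
μ = -0.1684 − (-1.175)·0.209 = 0.077.
CV = √(exp(σ²)−1) = √(exp(0.0438)−1) = 0.212.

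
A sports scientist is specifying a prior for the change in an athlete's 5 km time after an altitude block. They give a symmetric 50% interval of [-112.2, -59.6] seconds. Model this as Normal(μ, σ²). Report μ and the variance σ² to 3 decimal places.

μ = -85.900, σ² = 1520.410

A symmetric 50% interval runs μ ± z·σ with z = 0.6745.
Half-width = 26.3, so σ = 26.3/0.6745 = 38.9924 and σ² = 1520.410.
μ is the interval midpoint, -85.900.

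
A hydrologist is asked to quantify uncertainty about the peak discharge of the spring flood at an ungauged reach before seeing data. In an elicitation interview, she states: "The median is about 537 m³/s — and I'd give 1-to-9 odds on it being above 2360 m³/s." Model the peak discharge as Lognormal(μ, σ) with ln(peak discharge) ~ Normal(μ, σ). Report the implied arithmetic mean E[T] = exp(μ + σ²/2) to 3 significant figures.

E[T] ≈ 1050 m³/s

If T ~ Lognormal(μ,σ) then ln T ~ Normal(μ,σ), so the p-quantile of ln T is μ + z_p·σ.
ln(537) = 6.286 and ln(2360) = 7.766; z_{0.5} = 0, z_{0.9} = 1.282.
σ = (7.766 − 6.286)/(1.282 − (0)) = 1.155.
μ = 6.286 − (0)·1.155 = 6.286.
E[T] = exp(μ + σ²/2) = exp(6.286 + 0.6672) = 1050 m³/s.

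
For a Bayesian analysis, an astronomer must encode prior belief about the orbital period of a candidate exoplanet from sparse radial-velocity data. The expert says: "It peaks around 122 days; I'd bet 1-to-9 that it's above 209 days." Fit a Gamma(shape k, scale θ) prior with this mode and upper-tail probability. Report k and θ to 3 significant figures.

Gamma(k,θ) with k>1 has mode (k−1)θ, so θ = 122/(k−1).
Need P(X < 209) = 0.9 with θ tied to k this way. Start at k = 2, θ = 122: P(X<209) ≈ 0.511.
Too low — raise k to concentrate. Iterating converges to k ≈ 7.54.
Then θ = 122/(7.54−1) ≈ 18.7.

k ≈ 7.54, θ ≈ 18.7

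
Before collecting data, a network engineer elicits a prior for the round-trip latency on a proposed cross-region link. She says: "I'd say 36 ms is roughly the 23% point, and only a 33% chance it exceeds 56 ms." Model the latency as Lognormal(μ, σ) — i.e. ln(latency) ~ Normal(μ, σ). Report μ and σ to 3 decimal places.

μ ≈ 3.860, σ ≈ 0.375

If T ~ Lognormal(μ,σ) then ln T ~ Normal(μ,σ), so the p-quantile of ln T is μ + z_p·σ.
ln(36) = 3.584 and ln(56) = 4.025; z_{0.23} = -0.7388, z_{0.67} = 0.4399.
σ = (4.025 − 3.584)/(0.4399 − (-0.7388)) = 0.375.
μ = 3.584 − (-0.7388)·0.375 = 3.860.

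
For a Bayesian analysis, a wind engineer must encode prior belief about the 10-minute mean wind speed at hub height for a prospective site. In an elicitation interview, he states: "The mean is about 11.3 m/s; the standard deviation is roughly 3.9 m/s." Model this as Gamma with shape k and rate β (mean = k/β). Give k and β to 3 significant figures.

For Gamma(k, rate β): mean = k/β, variance = k/β², so CV = 1/√k.
CV = SD/mean = 3.9/11.3 = 0.3451, hence k = 1/CV² = 8.4.
Then β = k/mean = 8.4/11.3 = 0.743.

k ≈ 8.4, β ≈ 0.743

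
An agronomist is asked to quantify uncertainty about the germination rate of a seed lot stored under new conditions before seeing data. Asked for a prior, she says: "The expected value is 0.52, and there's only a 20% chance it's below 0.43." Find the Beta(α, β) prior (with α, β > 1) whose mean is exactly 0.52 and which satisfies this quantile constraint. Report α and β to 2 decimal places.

α ≈ 11.38, β ≈ 10.50

With mean 0.52 fixed, write α = 0.52s, β = 0.48s where s = α+β.
Need P(θ < 0.43) = 0.2 under Beta(0.52s, 0.48s). Normal approximation: (q−m)/√(m(1−m)/s) ≈ z_{0.2} = -0.842, so s ≈ 0.52·0.48·(-0.842)²/(0.43−0.52)² = 21.8.
At s = 21.8: P(θ<0.43) ≈ 0.200. Adjusting to match 0.2 gives s ≈ 21.88.
So α = 0.52·21.88 ≈ 11.38, β = 0.48·21.88 ≈ 10.50.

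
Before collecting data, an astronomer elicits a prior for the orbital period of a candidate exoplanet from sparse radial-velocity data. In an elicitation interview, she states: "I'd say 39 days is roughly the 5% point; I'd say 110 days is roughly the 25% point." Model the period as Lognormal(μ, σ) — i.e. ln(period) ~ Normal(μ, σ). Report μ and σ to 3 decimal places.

μ ≈ 5.421, σ ≈ 1.069

If T ~ Lognormal(μ,σ) then ln T ~ Normal(μ,σ), so the p-quantile of ln T is μ + z_p·σ.
ln(39) = 3.664 and ln(110) = 4.7; z_{0.05} = -1.645, z_{0.25} = -0.6745.
σ = (4.7 − 3.664)/(-0.6745 − (-1.645)) = 1.069.
μ = 3.664 − (-1.645)·1.069 = 5.421.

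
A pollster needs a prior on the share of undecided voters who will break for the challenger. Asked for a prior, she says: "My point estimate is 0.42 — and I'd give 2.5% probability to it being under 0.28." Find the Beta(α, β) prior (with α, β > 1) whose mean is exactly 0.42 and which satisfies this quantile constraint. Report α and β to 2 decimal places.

With mean 0.42 fixed, write α = 0.42s, β = 0.58s where s = α+β.
Need P(θ < 0.28) = 0.025 under Beta(0.42s, 0.58s). Normal approximation: (q−m)/√(m(1−m)/s) ≈ z_{0.025} = -1.96, so s ≈ 0.42·0.58·(-1.96)²/(0.28−0.42)² = 47.7.
At s = 47.7: P(θ<0.28) ≈ 0.020. Adjusting to match 0.025 gives s ≈ 44.00.
So α = 0.42·44.00 ≈ 18.48, β = 0.58·44.00 ≈ 25.52.

α ≈ 18.48, β ≈ 25.52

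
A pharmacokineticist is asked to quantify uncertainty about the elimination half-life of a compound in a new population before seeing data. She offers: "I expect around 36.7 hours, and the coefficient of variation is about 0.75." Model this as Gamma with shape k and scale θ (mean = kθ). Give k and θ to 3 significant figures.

k ≈ 1.78, θ ≈ 20.6

For Gamma(k, scale θ): mean = kθ, variance = kθ², so CV = 1/√k.
CV = 0.75, hence k = 1/CV² = 1.78.
Then θ = mean/k = 36.7/1.78 = 20.6.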